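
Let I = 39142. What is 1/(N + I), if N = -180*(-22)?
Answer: 1/43102 ≈ 2.3201e-5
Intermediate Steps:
N = 3960
1/(N + I) = 1/(3960 + 39142) = 1/43102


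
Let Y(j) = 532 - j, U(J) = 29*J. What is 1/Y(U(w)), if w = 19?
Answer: -1/19 ≈ -0.052632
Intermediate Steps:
1/Y(U(w)) = 1/(532 - 29*19) = 1/(532 - 1*551) = 1/(532 - 551) = 1/(-19) = -1/19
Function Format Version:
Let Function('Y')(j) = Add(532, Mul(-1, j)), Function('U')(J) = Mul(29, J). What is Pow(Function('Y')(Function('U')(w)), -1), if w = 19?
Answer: Rational(-1, 19) ≈ -0.052632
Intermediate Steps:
Pow(Function('Y')(Function('U')(w)), -1) = Pow(Add(532, Mul(-1, Mul(29, 19))), -1) = Pow(Add(532, Mul(-1, 551)), -1) = Pow(Add(532, -551), -1) = Pow(-19, -1) = Rational(-1, 19)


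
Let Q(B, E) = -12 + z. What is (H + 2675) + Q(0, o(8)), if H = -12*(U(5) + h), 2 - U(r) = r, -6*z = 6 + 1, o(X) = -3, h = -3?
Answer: 16403/6 ≈ 2733.8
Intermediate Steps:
z = -7/6 (z = -(6 + 1)/6 = -⅙*7 = -7/6 ≈ -1.1667)
U(r) = 2 - r
Q(B, E) = -79/6 (Q(B, E) = -12 - 7/6 = -79/6)
H = 72 (H = -12*((2 - 1*5) - 3) = -12*((2 - 5) - 3) = -12*(-3 - 3) = -12*(-6) = 72)
(H + 2675) + Q(0, o(8)) = (72 + 2675) - 79/6 = 2747 - 79/6 = 16403/6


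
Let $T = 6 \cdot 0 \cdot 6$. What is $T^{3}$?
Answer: $0$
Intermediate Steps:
$T = 0$ ($T = 0 \cdot 6 = 0$)
$T^{3} = 0^{3} = 0$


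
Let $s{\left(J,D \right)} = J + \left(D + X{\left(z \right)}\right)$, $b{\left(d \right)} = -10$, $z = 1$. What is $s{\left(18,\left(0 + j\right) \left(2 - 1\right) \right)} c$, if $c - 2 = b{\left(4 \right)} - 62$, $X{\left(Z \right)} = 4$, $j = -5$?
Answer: $-1190$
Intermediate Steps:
$s{\left(J,D \right)} = 4 + D + J$ ($s{\left(J,D \right)} = J + \left(D + 4\right) = J + \left(4 + D\right) = 4 + D + J$)
$c = -70$ ($c = 2 - 72 = -70$)
$s{\left(18,\left(0 + j\right) \left(2 - 1\right) \right)} c = \left(4 + \left(0 - 5\right) \left(2 - 1\right) + 18\right) \left(-70\right) = \left(4 - 5 + 18\right) \left(-70\right) = 17 \left(-70\right) = -1190$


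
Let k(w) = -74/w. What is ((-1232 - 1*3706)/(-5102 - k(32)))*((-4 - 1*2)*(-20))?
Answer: 1896192/16319 ≈ 116.20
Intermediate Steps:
((-1232 - 1*3706)/(-5102 - k(32)))*((-4 - 1*2)*(-20)) = ((-1232 - 1*3706)/(-5102 - (-74)/32))*((-4 - 1*2)*(-20)) = ((-1232 - 3706)/(-5102 - (-74)/32))*((-4 - 2)*(-20)) = (-4938/(-5102 - 1*(-37/16)))*(-6*(-20)) = -4938/(-5102 + 37/16)*120 = -4938/(-81595/16)*120 = -4938*(-16/81595)*120 = (79008/81595)*120 = 1896192/16319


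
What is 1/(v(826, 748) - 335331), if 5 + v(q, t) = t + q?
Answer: -1/333762 ≈ -2.9961e-6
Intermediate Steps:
v(q, t) = -5 + q + t (v(q, t) = -5 + (t + q) = -5 + (q + t) = -5 + q + t)
1/(v(826, 748) - 335331) = 1/((-5 + 826 + 748) - 335331) = 1/(1569 - 335331) = 1/(-333762) = -1/333762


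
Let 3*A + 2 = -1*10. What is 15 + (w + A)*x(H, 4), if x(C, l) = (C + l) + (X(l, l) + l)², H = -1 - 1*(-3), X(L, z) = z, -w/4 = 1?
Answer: -545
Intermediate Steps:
w = -4 (w = -4*1 = -4)
A = -4 (A = -⅔ + (-1*10)/3 = -⅔ + (⅓)*(-10) = -⅔ - 10/3 = -4)
H = 2 (H = -1 + 3 = 2)
x(C, l) = C + l + 4*l² (x(C, l) = (C + l) + (l + l)² = (C + l) + (2*l)² = (C + l) + 4*l² = C + l + 4*l²)
15 + (w + A)*x(H, 4) = 15 + (-4 - 4)*(2 + 4 + 4*4²) = 15 - 8*(2 + 4 + 4*16) = 15 - 8*(2 + 4 + 64) = 15 - 8*70 = 15 - 560 = -545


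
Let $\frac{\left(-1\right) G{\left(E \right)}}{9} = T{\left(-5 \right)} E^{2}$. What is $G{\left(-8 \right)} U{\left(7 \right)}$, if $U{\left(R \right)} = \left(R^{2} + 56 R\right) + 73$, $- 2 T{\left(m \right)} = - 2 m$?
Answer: $1480320$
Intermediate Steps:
$T{\left(m \right)} = m$ ($T{\left(m \right)} = - \frac{\left(-2\right) m}{2} = m$)
$U{\left(R \right)} = 73 + R^{2} + 56 R$
$G{\left(E \right)} = 45 E^{2}$ ($G{\left(E \right)} = - 9 \left(- 5 E^{2}\right) = 45 E^{2}$)
$G{\left(-8 \right)} U{\left(7 \right)} = 45 \left(-8\right)^{2} \left(73 + 7^{2} + 56 \cdot 7\right) = 45 \cdot 64 \left(73 + 49 + 392\right) = 2880 \cdot 514 = 1480320$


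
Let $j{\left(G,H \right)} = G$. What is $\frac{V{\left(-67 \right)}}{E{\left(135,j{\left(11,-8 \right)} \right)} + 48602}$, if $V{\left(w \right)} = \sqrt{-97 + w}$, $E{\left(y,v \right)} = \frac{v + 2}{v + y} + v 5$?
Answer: $\frac{292 i \sqrt{41}}{7103935} \approx 0.00026319 i$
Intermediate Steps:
$E{\left(y,v \right)} = 5 v + \frac{2 + v}{v + y}$ ($E{\left(y,v \right)} = \frac{2 + v}{v + y} + 5 v = 5 v + \frac{2 + v}{v + y}$)
$\frac{V{\left(-67 \right)}}{E{\left(135,j{\left(11,-8 \right)} \right)} + 48602} = \frac{\sqrt{-97 - 67}}{\frac{2 + 11 + 5 \cdot 11^{2} + 5 \cdot 11 \cdot 135}{11 + 135} + 48602} = \frac{\sqrt{-164}}{\frac{2 + 11 + 5 \cdot 121 + 7425}{146} + 48602} = \frac{2 i \sqrt{41}}{\frac{2 + 11 + 605 + 7425}{146} + 48602} = \frac{2 i \sqrt{41}}{\frac{1}{146} \cdot 8043 + 48602} = \frac{2 i \sqrt{41}}{\frac{8043}{146} + 48602} = \frac{2 i \sqrt{41}}{\frac{7103935}{146}} = 2 i \sqrt{41} \cdot \frac{146}{7103935} = \frac{292 i \sqrt{41}}{7103935}$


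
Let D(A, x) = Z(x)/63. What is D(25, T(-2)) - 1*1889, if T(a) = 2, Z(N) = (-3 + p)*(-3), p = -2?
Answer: -39664/21 ≈ -1888.8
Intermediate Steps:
Z(N) = 15 (Z(N) = (-3 - 2)*(-3) = -5*(-3) = 15)
D(A, x) = 5/21 (D(A, x) = 15/63 = 15*(1/63) = 5/21)
D(25, T(-2)) - 1*1889 = 5/21 - 1*1889 = 5/21 - 1889 = -39664/21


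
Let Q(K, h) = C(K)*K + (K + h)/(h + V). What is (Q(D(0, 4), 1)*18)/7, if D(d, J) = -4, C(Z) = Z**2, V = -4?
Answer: -162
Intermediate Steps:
Q(K, h) = K**3 + (K + h)/(-4 + h) (Q(K, h) = K**2*K + (K + h)/(h - 4) = K**3 + (K + h)/(-4 + h))
(Q(D(0, 4), 1)*18)/7 = (((-4 + 1 - 4*(-4)**3 + 1*(-4)**3)/(-4 + 1))*18)/7 = (((-4 + 1 - 4*(-64) + 1*(-64))/(-3))*18)*(1/7) = (-(-4 + 1 + 256 - 64)/3*18)*(1/7) = (-1/3*189*18)*(1/7) = -63*18*(1/7) = -1134*1/7 = -162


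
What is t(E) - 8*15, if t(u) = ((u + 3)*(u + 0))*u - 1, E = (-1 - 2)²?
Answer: 851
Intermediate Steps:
E = 9 (E = (-3)² = 9)
t(u) = -1 + u²*(3 + u) (t(u) = ((3 + u)*u)*u - 1 = (u*(3 + u))*u - 1 = u²*(3 + u) - 1 = -1 + u²*(3 + u))
t(E) - 8*15 = (-1 + 9³ + 3*9²) - 8*15 = (-1 + 729 + 3*81) - 120 = (-1 + 729 + 243) - 120 = 971 - 120 = 851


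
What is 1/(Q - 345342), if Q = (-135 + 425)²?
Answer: -1/261242 ≈ -3.8279e-6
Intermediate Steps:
Q = 84100 (Q = 290² = 84100)
1/(Q - 345342) = 1/(84100 - 345342) = 1/(-261242) = -1/261242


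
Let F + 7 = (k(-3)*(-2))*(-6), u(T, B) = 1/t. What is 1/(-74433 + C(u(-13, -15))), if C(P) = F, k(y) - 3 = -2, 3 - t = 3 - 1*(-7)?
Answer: -1/74428 ≈ -1.3436e-5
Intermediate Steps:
t = -7 (t = 3 - (3 - 1*(-7)) = 3 - (3 + 7) = 3 - 1*10 = 3 - 10 = -7)
k(y) = 1 (k(y) = 3 - 2 = 1)
u(T, B) = -⅐ (u(T, B) = 1/(-7) = -⅐)
F = 5 (F = -7 + (1*(-2))*(-6) = -7 - 2*(-6) = -7 + 12 = 5)
C(P) = 5
1/(-74433 + C(u(-13, -15))) = 1/(-74433 + 5) = 1/(-74428) = -1/74428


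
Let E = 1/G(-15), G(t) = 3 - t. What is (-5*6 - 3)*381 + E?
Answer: -226313/18 ≈ -12573.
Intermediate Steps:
E = 1/18 (E = 1/(3 - 1*(-15)) = 1/(3 + 15) = 1/18 ≈ 0.055556)
(-5*6 - 3)*381 + E = (-5*6 - 3)*381 + 1/18 = (-30 - 3)*381 + 1/18 = -33*381 + 1/18 = -12573 + 1/18 = -226313/18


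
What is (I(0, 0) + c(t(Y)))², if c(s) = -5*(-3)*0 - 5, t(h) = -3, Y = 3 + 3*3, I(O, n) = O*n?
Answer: 25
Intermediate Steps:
Y = 12 (Y = 3 + 9 = 12)
c(s) = -5 (c(s) = 15*0 - 5 = 0 - 5 = -5)
(I(0, 0) + c(t(Y)))² = (0*0 - 5)² = (0 - 5)² = (-5)² = 25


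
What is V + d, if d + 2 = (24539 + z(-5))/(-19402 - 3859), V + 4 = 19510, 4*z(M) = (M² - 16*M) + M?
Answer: 453657980/23261 ≈ 19503.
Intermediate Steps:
z(M) = -15*M/4 + M²/4 (z(M) = ((M² - 16*M) + M)/4 = (M² - 15*M)/4 = -15*M/4 + M²/4)
V = 19506 (V = -4 + 19510 = 19506)
d = -71086/23261 (d = -2 + (24539 + (¼)*(-5)*(-15 - 5))/(-19402 - 3859) = -2 + (24539 + (¼)*(-5)*(-20))/(-23261) = -2 + (24539 + 25)*(-1/23261) = -2 + 24564*(-1/23261) = -2 - 24564/23261 = -71086/23261 ≈ -3.0560)
V + d = 19506 - 71086/23261 = 453657980/23261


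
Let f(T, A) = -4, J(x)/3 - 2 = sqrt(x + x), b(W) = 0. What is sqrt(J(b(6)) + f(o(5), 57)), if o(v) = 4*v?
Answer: sqrt(2) ≈ 1.4142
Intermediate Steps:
J(x) = 6 + 3*sqrt(2)*sqrt(x) (J(x) = 6 + 3*sqrt(x + x) = 6 + 3*sqrt(2*x) = 6 + 3*(sqrt(2)*sqrt(x)) = 6 + 3*sqrt(2)*sqrt(x))
sqrt(J(b(6)) + f(o(5), 57)) = sqrt((6 + 3*sqrt(2)*sqrt(0)) - 4) = sqrt((6 + 3*sqrt(2)*0) - 4) = sqrt((6 + 0) - 4) = sqrt(6 - 4) = sqrt(2)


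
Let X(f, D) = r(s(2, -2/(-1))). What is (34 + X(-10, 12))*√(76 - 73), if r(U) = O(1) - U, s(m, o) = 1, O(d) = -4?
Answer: 29*√3 ≈ 50.229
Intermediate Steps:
r(U) = -4 - U
X(f, D) = -5 (X(f, D) = -4 - 1*1 = -4 - 1 = -5)
(34 + X(-10, 12))*√(76 - 73) = (34 - 5)*√(76 - 73) = 29*√3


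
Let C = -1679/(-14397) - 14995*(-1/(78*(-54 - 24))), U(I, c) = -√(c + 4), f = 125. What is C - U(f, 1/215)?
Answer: -68555993/29197116 + √185115/215 ≈ -0.34688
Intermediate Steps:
U(I, c) = -√(4 + c)
C = -68555993/29197116 (C = -1679*(-1/14397) - 14995/((-78*(-78))) = 1679/14397 - 14995/6084 = -68555993/29197116 ≈ -2.3480)
C - U(f, 1/215) = -68555993/29197116 - (-1)*√(4 + 1/215) = -68555993/29197116 - (-1)*√(861/215) = -68555993/29197116 - (-1)*√185115/215 = -68555993/29197116 + √185115/215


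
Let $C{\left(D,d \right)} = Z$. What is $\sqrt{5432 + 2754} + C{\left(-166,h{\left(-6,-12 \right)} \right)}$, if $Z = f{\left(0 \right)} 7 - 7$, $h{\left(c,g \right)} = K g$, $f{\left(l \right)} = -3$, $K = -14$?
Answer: $-28 + \sqrt{8186} \approx 62.477$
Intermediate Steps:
$h{\left(c,g \right)} = - 14 g$
$Z = -28$ ($Z = \left(-3\right) 7 - 7 = -21 - 7 = -28$)
$C{\left(D,d \right)} = -28$
$\sqrt{5432 + 2754} + C{\left(-166,h{\left(-6,-12 \right)} \right)} = \sqrt{5432 + 2754} - 28 = \sqrt{8186} - 28 = -28 + \sqrt{8186}$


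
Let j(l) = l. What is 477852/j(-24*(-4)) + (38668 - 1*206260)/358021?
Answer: 14255413505/2864168 ≈ 4977.2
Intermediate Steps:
477852/j(-24*(-4)) + (38668 - 1*206260)/358021 = 477852/((-24*(-4))) + (38668 - 1*206260)/358021 = 477852/96 + (38668 - 206260)*(1/358021) = 477852*(1/96) - 167592*1/358021 = 39821/8 - 167592/358021 = 14255413505/2864168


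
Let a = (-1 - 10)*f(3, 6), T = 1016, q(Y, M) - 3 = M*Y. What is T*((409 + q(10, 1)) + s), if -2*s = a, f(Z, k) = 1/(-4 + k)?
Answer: 431546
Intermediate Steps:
q(Y, M) = 3 + M*Y
a = -11/2 (a = (-1 - 10)/(-4 + 6) = -11/2 ≈ -5.5000)
s = 11/4 (s = -½*(-11/2) = 11/4 ≈ 2.7500)
T*((409 + q(10, 1)) + s) = 1016*((409 + (3 + 1*10)) + 11/4) = 1016*((409 + (3 + 10)) + 11/4) = 1016*((409 + 13) + 11/4) = 1016*(422 + 11/4) = 1016*(1699/4) = 431546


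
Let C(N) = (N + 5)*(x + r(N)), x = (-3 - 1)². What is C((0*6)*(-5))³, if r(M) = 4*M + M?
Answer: 512000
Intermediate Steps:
x = 16 (x = (-4)² = 16)
r(M) = 5*M
C(N) = (5 + N)*(16 + 5*N) (C(N) = (N + 5)*(16 + 5*N) = (5 + N)*(16 + 5*N))
C((0*6)*(-5))³ = (80 + 5*((0*6)*(-5))² + 41*((0*6)*(-5)))³ = (80 + 5*(0*(-5))² + 41*(0*(-5)))³ = (80 + 5*0² + 41*0)³ = (80 + 5*0 + 0)³ = (80 + 0 + 0)³ = 80³ = 512000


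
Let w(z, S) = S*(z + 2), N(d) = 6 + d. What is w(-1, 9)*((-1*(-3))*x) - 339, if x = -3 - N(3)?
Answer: -663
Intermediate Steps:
x = -12 (x = -3 - (6 + 3) = -3 - 1*9 = -3 - 9 = -12)
w(z, S) = S*(2 + z)
w(-1, 9)*((-1*(-3))*x) - 339 = (9*(2 - 1))*(-1*(-3)*(-12)) - 339 = (9*1)*(3*(-12)) - 339 = 9*(-36) - 339 = -324 - 339 = -663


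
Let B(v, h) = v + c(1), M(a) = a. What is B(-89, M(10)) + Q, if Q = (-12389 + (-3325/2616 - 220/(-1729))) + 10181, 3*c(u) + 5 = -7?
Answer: -10412743669/4523064 ≈ -2302.1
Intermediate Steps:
c(u) = -4 (c(u) = -5/3 + (⅓)*(-7) = -5/3 - 7/3 = -4)
Q = -9992098717/4523064 (Q = (-12389 + (-3325*1/2616 - 220*(-1/1729))) + 10181 = (-12389 + (-3325/2616 + 220/1729)) + 10181 = (-12389 - 5173405/4523064) + 10181 = -56041413301/4523064 + 10181 = -9992098717/4523064 ≈ -2209.1)
B(v, h) = -4 + v (B(v, h) = v - 4 = -4 + v)
B(-89, M(10)) + Q = (-4 - 89) - 9992098717/4523064 = -93 - 9992098717/4523064 = -10412743669/4523064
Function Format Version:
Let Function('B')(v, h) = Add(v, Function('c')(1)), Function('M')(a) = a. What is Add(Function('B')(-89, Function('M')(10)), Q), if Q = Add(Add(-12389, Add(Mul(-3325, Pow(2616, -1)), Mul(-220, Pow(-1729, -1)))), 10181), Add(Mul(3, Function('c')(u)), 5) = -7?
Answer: Rational(-10412743669, 4523064) ≈ -2302.1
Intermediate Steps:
Function('c')(u) = -4 (Function('c')(u) = Add(Rational(-5, 3), Mul(Rational(1, 3), -7)) = Add(Rational(-5, 3), Rational(-7, 3)) = -4)
Q = Rational(-9992098717, 4523064) (Q = Add(Add(-12389, Add(Mul(-3325, Rational(1, 2616)), Mul(-220, Rational(-1, 1729)))), 10181) = Add(Add(-12389, Add(Rational(-3325, 2616), Rational(220, 1729))), 10181) = Add(Add(-12389, Rational(-5173405, 4523064)), 10181) = Add(Rational(-56041413301, 4523064), 10181) = Rational(-9992098717, 4523064) ≈ -2209.1)
Function('B')(v, h) = Add(-4, v) (Function('B')(v, h) = Add(v, -4) = Add(-4, v))
Add(Function('B')(-89, Function('M')(10)), Q) = Add(Add(-4, -89), Rational(-9992098717, 4523064)) = Add(-93, Rational(-9992098717, 4523064)) = Rational(-10412743669, 4523064)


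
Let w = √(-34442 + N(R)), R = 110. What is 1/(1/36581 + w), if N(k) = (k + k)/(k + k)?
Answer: 36581/46087897850402 - 1338169561*I*√34441/46087897850402 ≈ 7.9372e-10 - 0.0053884*I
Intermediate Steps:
N(k) = 1 (N(k) = (2*k)/((2*k)) = (2*k)*(1/(2*k)) = 1)
w = I*√34441 (w = √(-34442 + 1) = √(-34441) = I*√34441 ≈ 185.58*I)
1/(1/36581 + w) = 1/(1/36581 + I*√34441)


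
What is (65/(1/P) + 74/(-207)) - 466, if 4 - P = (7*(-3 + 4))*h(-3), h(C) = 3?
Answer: -325271/207 ≈ -1571.4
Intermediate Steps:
P = -17 (P = 4 - 7*(-3 + 4)*3 = 4 - 7*1*3 = 4 - 7*3 = 4 - 1*21 = 4 - 21 = -17)
(65/(1/P) + 74/(-207)) - 466 = (65/(1/(-17)) + 74/(-207)) - 466 = (65/(-1/17) + 74*(-1/207)) - 466 = (65*(-17) - 74/207) - 466 = (-1105 - 74/207) - 466 = -228809/207 - 466 = -325271/207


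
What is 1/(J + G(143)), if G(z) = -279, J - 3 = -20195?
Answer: -1/20471 ≈ -4.8850e-5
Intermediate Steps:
J = -20192 (J = 3 - 20195 = -20192)
1/(J + G(143)) = 1/(-20192 - 279) = 1/(-20471) = -1/20471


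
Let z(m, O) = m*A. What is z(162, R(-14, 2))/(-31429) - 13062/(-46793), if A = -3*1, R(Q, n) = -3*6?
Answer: 433266996/1470657197 ≈ 0.29461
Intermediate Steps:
R(Q, n) = -18
A = -3
z(m, O) = -3*m (z(m, O) = m*(-3) = -3*m)
z(162, R(-14, 2))/(-31429) - 13062/(-46793) = -3*162/(-31429) - 13062/(-46793) = -486*(-1/31429) - 13062*(-1/46793) = 486/31429 + 13062/46793 = 433266996/1470657197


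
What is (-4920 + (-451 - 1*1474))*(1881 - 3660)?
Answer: 12177255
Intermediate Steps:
(-4920 + (-451 - 1*1474))*(1881 - 3660) = (-4920 + (-451 - 1474))*(-1779) = (-4920 - 1925)*(-1779) = -6845*(-1779) = 12177255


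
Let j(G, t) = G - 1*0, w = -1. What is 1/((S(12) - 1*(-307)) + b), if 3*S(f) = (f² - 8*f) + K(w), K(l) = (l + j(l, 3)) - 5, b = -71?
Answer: 3/749 ≈ 0.0040053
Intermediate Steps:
j(G, t) = G (j(G, t) = G + 0 = G)
K(l) = -5 + 2*l (K(l) = (l + l) - 5 = 2*l - 5 = -5 + 2*l)
S(f) = -7/3 - 8*f/3 + f²/3 (S(f) = ((f² - 8*f) + (-5 + 2*(-1)))/3 = ((f² - 8*f) + (-5 - 2))/3 = ((f² - 8*f) - 7)/3 = (-7 + f² - 8*f)/3 = -7/3 - 8*f/3 + f²/3)
1/((S(12) - 1*(-307)) + b) = 1/(((-7/3 - 8/3*12 + (⅓)*12²) - 1*(-307)) - 71) = 1/(((-7/3 - 32 + (⅓)*144) + 307) - 71) = 1/(((-7/3 - 32 + 48) + 307) - 71) = 1/((41/3 + 307) - 71) = 1/(962/3 - 71) = 1/(749/3) = 3/749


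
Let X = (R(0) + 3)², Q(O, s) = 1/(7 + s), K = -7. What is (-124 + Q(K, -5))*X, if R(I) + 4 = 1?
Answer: 0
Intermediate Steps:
R(I) = -3 (R(I) = -4 + 1 = -3)
X = 0 (X = (-3 + 3)² = 0² = 0)
(-124 + Q(K, -5))*X = (-124 + 1/(7 - 5))*0 = (-124 + 1/2)*0 = (-124 + ½)*0 = -247/2*0 = 0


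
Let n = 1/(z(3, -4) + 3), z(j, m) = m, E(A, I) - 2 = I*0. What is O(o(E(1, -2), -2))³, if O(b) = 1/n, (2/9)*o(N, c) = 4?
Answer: -1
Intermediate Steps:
E(A, I) = 2 (E(A, I) = 2 + I*0 = 2 + 0 = 2)
o(N, c) = 18 (o(N, c) = (9/2)*4 = 18)
n = -1 (n = 1/(-4 + 3) = 1/(-1) = -1)
O(b) = -1 (O(b) = 1/(-1) = -1)
O(o(E(1, -2), -2))³ = (-1)³ = -1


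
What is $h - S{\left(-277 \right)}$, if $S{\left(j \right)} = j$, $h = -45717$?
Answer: $-45440$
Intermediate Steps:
$h - S{\left(-277 \right)} = -45717 - -277 = -45717 + 277 = -45440$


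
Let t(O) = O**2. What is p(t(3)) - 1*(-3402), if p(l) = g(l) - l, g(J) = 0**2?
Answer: 3393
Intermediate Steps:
g(J) = 0
p(l) = -l (p(l) = 0 - l = -l)
p(t(3)) - 1*(-3402) = -1*3**2 - 1*(-3402) = -1*9 + 3402 = -9 + 3402 = 3393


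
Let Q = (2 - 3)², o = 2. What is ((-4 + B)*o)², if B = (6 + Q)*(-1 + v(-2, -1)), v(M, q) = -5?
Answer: 8464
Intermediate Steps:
Q = 1 (Q = (-1)² = 1)
B = -42 (B = (6 + 1)*(-1 - 5) = 7*(-6) = -42)
((-4 + B)*o)² = ((-4 - 42)*2)² = (-46*2)² = (-92)² = 8464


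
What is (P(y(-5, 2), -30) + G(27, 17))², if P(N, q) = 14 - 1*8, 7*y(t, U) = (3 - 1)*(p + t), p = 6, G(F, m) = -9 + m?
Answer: 196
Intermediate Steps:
y(t, U) = 12/7 + 2*t/7 (y(t, U) = ((3 - 1)*(6 + t))/7 = (2*(6 + t))/7 = (12 + 2*t)/7 = 12/7 + 2*t/7)
P(N, q) = 6 (P(N, q) = 14 - 8 = 6)
(P(y(-5, 2), -30) + G(27, 17))² = (6 + (-9 + 17))² = (6 + 8)² = 14² = 196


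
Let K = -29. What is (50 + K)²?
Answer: 441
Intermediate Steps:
(50 + K)² = (50 - 29)² = 21² = 441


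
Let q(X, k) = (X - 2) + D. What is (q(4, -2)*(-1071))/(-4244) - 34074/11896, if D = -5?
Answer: -5713497/1577707 ≈ -3.6214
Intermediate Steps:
q(X, k) = -7 + X (q(X, k) = (X - 2) - 5 = (-2 + X) - 5 = -7 + X)
(q(4, -2)*(-1071))/(-4244) - 34074/11896 = ((-7 + 4)*(-1071))/(-4244) - 34074/11896 = -3*(-1071)*(-1/4244) - 34074*1/11896 = 3213*(-1/4244) - 17037/5948 = -3213/4244 - 17037/5948 = -5713497/1577707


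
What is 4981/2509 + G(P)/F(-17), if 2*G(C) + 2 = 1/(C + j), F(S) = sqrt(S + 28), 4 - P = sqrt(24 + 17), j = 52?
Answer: 4981/2509 - 3067*sqrt(11)/34045 + sqrt(451)/68090 ≈ 1.6868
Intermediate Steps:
P = 4 - sqrt(41) (P = 4 - sqrt(24 + 17) = 4 - sqrt(41) ≈ -2.4031)
F(S) = sqrt(28 + S)
G(C) = -1 + 1/(2*(52 + C)) (G(C) = -1 + 1/(2*(C + 52)) = -1 + 1/(2*(52 + C)))
4981/2509 + G(P)/F(-17) = 4981/2509 + ((-103/2 - (4 - sqrt(41)))/(52 + (4 - sqrt(41))))/(sqrt(28 - 17)) = 4981*(1/2509) + ((-103/2 + (-4 + sqrt(41)))/(56 - sqrt(41)))/(sqrt(11)) = 4981/2509 + ((-111/2 + sqrt(41))/(56 - sqrt(41)))*(sqrt(11)/11) = 4981/2509 + sqrt(11)*(-111/2 + sqrt(41))/(11*(56 - sqrt(41)))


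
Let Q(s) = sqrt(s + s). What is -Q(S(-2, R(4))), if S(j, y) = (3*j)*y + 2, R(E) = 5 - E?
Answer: -2*I*sqrt(2) ≈ -2.8284*I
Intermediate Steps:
S(j, y) = 2 + 3*j*y (S(j, y) = 3*j*y + 2 = 2 + 3*j*y)
Q(s) = sqrt(2)*sqrt(s) (Q(s) = sqrt(2*s) = sqrt(2)*sqrt(s))
-Q(S(-2, R(4))) = -sqrt(2)*sqrt(2 + 3*(-2)*(5 - 1*4)) = -sqrt(2)*sqrt(2 + 3*(-2)*(5 - 4)) = -sqrt(2)*sqrt(2 + 3*(-2)*1) = -sqrt(2)*sqrt(2 - 6) = -sqrt(2)*sqrt(-4) = -sqrt(2)*2*I = -2*I*sqrt(2)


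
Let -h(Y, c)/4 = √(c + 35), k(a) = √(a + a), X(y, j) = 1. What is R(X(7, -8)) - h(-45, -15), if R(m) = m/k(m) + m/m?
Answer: 1 + √2/2 + 8*√5 ≈ 19.596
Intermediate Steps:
k(a) = √2*√a (k(a) = √(2*a) = √2*√a)
h(Y, c) = -4*√(35 + c) (h(Y, c) = -4*√(c + 35) = -4*√(35 + c))
R(m) = 1 + √2*√m/2 (R(m) = m/((√2*√m)) + m/m = m*(√2/(2*√m)) + 1 = √2*√m/2 + 1 = 1 + √2*√m/2)
R(X(7, -8)) - h(-45, -15) = (1 + √2*√1/2) - (-4)*√(35 - 15) = (1 + (½)*√2*1) - (-4)*√20 = (1 + √2/2) - (-4)*2*√5 = (1 + √2/2) - (-8)*√5 = (1 + √2/2) + 8*√5 = 1 + √2/2 + 8*√5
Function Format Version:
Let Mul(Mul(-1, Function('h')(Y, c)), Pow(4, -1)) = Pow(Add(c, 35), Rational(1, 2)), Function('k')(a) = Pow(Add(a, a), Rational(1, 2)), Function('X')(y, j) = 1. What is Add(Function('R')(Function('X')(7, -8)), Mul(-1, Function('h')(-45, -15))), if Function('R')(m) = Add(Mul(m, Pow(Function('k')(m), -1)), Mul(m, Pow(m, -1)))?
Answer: Add(1, Mul(Rational(1, 2), Pow(2, Rational(1, 2))), Mul(8, Pow(5, Rational(1, 2)))) ≈ 19.596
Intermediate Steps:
Function('k')(a) = Mul(Pow(2, Rational(1, 2)), Pow(a, Rational(1, 2))) (Function('k')(a) = Pow(Mul(2, a), Rational(1, 2)) = Mul(Pow(2, Rational(1, 2)), Pow(a, Rational(1, 2))))
Function('h')(Y, c) = Mul(-4, Pow(Add(35, c), Rational(1, 2))) (Function('h')(Y, c) = Mul(-4, Pow(Add(c, 35), Rational(1, 2))) = Mul(-4, Pow(Add(35, c), Rational(1, 2))))
Function('R')(m) = Add(1, Mul(Rational(1, 2), Pow(2, Rational(1, 2)), Pow(m, Rational(1, 2)))) (Function('R')(m) = Add(Mul(m, Pow(Mul(Pow(2, Rational(1, 2)), Pow(m, Rational(1, 2))), -1)), Mul(m, Pow(m, -1))) = Add(Mul(m, Mul(Rational(1, 2), Pow(2, Rational(1, 2)), Pow(m, Rational(-1, 2)))), 1) = Add(Mul(Rational(1, 2), Pow(2, Rational(1, 2)), Pow(m, Rational(1, 2))), 1) = Add(1, Mul(Rational(1, 2), Pow(2, Rational(1, 2)), Pow(m, Rational(1, 2)))))
Add(Function('R')(Function('X')(7, -8)), Mul(-1, Function('h')(-45, -15))) = Add(Add(1, Mul(Rational(1, 2), Pow(2, Rational(1, 2)), Pow(1, Rational(1, 2)))), Mul(-1, Mul(-4, Pow(Add(35, -15), Rational(1, 2))))) = Add(Add(1, Mul(Rational(1, 2), Pow(2, Rational(1, 2)), 1)), Mul(-1, Mul(-4, Pow(20, Rational(1, 2))))) = Add(Add(1, Mul(Rational(1, 2), Pow(2, Rational(1, 2)))), Mul(-1, Mul(-4, Mul(2, Pow(5, Rational(1, 2)))))) = Add(Add(1, Mul(Rational(1, 2), Pow(2, Rational(1, 2)))), Mul(-1, Mul(-8, Pow(5, Rational(1, 2))))) = Add(Add(1, Mul(Rational(1, 2), Pow(2, Rational(1, 2)))), Mul(8, Pow(5, Rational(1, 2)))) = Add(1, Mul(Rational(1, 2), Pow(2, Rational(1, 2))), Mul(8, Pow(5, Rational(1, 2))))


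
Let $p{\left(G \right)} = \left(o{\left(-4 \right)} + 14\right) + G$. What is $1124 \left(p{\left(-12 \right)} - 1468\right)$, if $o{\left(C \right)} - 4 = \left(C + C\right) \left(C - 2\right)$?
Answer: $-1589336$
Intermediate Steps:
$o{\left(C \right)} = 4 + 2 C \left(-2 + C\right)$ ($o{\left(C \right)} = 4 + \left(C + C\right) \left(C - 2\right) = 4 + 2 C \left(-2 + C\right)$)
$p{\left(G \right)} = 66 + G$ ($p{\left(G \right)} = \left(\left(4 - -16 + 2 \left(-4\right)^{2}\right) + 14\right) + G = \left(\left(4 + 16 + 2 \cdot 16\right) + 14\right) + G = \left(\left(4 + 16 + 32\right) + 14\right) + G = \left(52 + 14\right) + G = 66 + G$)
$1124 \left(p{\left(-12 \right)} - 1468\right) = 1124 \left(\left(66 - 12\right) - 1468\right) = 1124 \left(54 - 1468\right) = 1124 \left(-1414\right) = -1589336$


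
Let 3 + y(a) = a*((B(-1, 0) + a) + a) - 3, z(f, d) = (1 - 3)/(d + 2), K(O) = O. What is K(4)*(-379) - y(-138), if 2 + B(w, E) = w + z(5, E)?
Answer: -40150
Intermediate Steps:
z(f, d) = -2/(2 + d)
B(w, E) = -2 + w - 2/(2 + E) (B(w, E) = -2 + (w - 2/(2 + E)) = -2 + w - 2/(2 + E))
y(a) = -6 + a*(-4 + 2*a) (y(a) = -3 + (a*(((-2 + (-2 - 1)*(2 + 0))/(2 + 0) + a) + a) - 3) = -3 + (a*(((-2 - 3*2)/2 + a) + a) - 3) = -3 + (a*(((-2 - 6)/2 + a) + a) - 3) = -3 + (a*(((1/2)*(-8) + a) + a) - 3) = -3 + (a*((-4 + a) + a) - 3) = -3 + (a*(-4 + 2*a) - 3) = -3 + (-3 + a*(-4 + 2*a)) = -6 + a*(-4 + 2*a))
K(4)*(-379) - y(-138) = 4*(-379) - (-6 - 4*(-138) + 2*(-138)**2) = -1516 - (-6 + 552 + 2*19044) = -1516 - (-6 + 552 + 38088) = -1516 - 1*38634 = -1516 - 38634 = -40150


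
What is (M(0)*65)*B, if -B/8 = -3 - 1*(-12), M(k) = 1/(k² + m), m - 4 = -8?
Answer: 1170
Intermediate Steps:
m = -4 (m = 4 - 8 = -4)
M(k) = 1/(-4 + k²) (M(k) = 1/(k² - 4) = 1/(-4 + k²))
B = -72 (B = -8*(-3 - 1*(-12)) = -8*(-3 + 12) = -8*9 = -72)
(M(0)*65)*B = (65/(-4 + 0²))*(-72) = (65/(-4 + 0))*(-72) = (65/(-4))*(-72) = -¼*65*(-72) = -65/4*(-72) = 1170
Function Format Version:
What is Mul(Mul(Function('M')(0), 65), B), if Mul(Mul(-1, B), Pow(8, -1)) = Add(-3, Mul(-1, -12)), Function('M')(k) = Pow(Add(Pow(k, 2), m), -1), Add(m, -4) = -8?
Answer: 1170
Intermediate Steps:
m = -4 (m = Add(4, -8) = -4)
Function('M')(k) = Pow(Add(-4, Pow(k, 2)), -1) (Function('M')(k) = Pow(Add(Pow(k, 2), -4), -1) = Pow(Add(-4, Pow(k, 2)), -1))
B = -72 (B = Mul(-8, Add(-3, Mul(-1, -12))) = Mul(-8, Add(-3, 12)) = Mul(-8, 9) = -72)
Mul(Mul(Function('M')(0), 65), B) = Mul(Mul(Pow(Add(-4, Pow(0, 2)), -1), 65), -72) = Mul(Mul(Pow(Add(-4, 0), -1), 65), -72) = Mul(Mul(Pow(-4, -1), 65), -72) = Mul(Mul(Rational(-1, 4), 65), -72) = Mul(Rational(-65, 4), -72) = 1170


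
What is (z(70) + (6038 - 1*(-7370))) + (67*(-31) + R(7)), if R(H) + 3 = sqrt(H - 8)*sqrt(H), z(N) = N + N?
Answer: 11468 + I*sqrt(7) ≈ 11468.0 + 2.6458*I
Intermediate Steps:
z(N) = 2*N
R(H) = -3 + sqrt(H)*sqrt(-8 + H) (R(H) = -3 + sqrt(H - 8)*sqrt(H) = -3 + sqrt(-8 + H)*sqrt(H) = -3 + sqrt(H)*sqrt(-8 + H))
(z(70) + (6038 - 1*(-7370))) + (67*(-31) + R(7)) = (2*70 + (6038 - 1*(-7370))) + (67*(-31) + (-3 + sqrt(7)*sqrt(-8 + 7))) = (140 + (6038 + 7370)) + (-2077 + (-3 + sqrt(7)*sqrt(-1))) = (140 + 13408) + (-2077 + (-3 + sqrt(7)*I)) = 13548 + (-2077 + (-3 + I*sqrt(7))) = 13548 + (-2080 + I*sqrt(7)) = 11468 + I*sqrt(7)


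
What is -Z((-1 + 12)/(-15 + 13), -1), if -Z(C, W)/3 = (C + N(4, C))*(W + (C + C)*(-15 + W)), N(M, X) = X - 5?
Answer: -8400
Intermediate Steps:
N(M, X) = -5 + X
Z(C, W) = -3*(-5 + 2*C)*(W + 2*C*(-15 + W)) (Z(C, W) = -3*(C + (-5 + C))*(W + (C + C)*(-15 + W)) = -3*(-5 + 2*C)*(W + (2*C)*(-15 + W)) = -3*(-5 + 2*C)*(W + 2*C*(-15 + W)))
-Z((-1 + 12)/(-15 + 13), -1) = -(-450*(-1 + 12)/(-15 + 13) + 15*(-1) + 180*((-1 + 12)/(-15 + 13))**2 - 12*(-1)*((-1 + 12)/(-15 + 13))**2 + 24*((-1 + 12)/(-15 + 13))*(-1)) = -(-4950/(-2) - 15 + 180*(11/(-2))**2 - 12*(-1)*(11/(-2))**2 + 24*(11/(-2))*(-1)) = -(-4950*(-1)/2 - 15 + 180*(11*(-1/2))**2 - 12*(-1)*(11*(-1/2))**2 + 24*(11*(-1/2))*(-1)) = -(-450*(-11/2) - 15 + 180*(-11/2)**2 - 12*(-1)*(-11/2)**2 + 24*(-11/2)*(-1)) = -(2475 - 15 + 180*(121/4) - 12*(-1)*121/4 + 132) = -(2475 - 15 + 5445 + 363 + 132) = -1*8400 = -8400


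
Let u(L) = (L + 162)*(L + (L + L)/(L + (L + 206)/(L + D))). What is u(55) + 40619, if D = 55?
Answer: 334293994/6311 ≈ 52970.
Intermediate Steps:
u(L) = (162 + L)*(L + 2*L/(L + (206 + L)/(55 + L))) (u(L) = (L + 162)*(L + (L + L)/(L + (L + 206)/(L + 55))) = (162 + L)*(L + (2*L)/(L + (206 + L)/(55 + L))) = (162 + L)*(L + 2*L/(L + (206 + L)/(55 + L))))
u(55) + 40619 = 55*(51192 + 55**3 + 220*55**2 + 9712*55)/(206 + 55**2 + 56*55) + 40619 = 55*(51192 + 166375 + 220*3025 + 534160)/(206 + 3025 + 3080) + 40619 = 55*(51192 + 166375 + 665500 + 534160)/6311 + 40619 = 55*(1/6311)*1417227 + 40619 = 77947485/6311 + 40619 = 334293994/6311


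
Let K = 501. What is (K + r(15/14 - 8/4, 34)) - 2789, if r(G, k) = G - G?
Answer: -2288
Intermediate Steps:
r(G, k) = 0
(K + r(15/14 - 8/4, 34)) - 2789 = (501 + 0) - 2789 = 501 - 2789 = -2288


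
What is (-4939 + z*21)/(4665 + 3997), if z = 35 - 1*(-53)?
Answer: -3091/8662 ≈ -0.35685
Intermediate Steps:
z = 88 (z = 35 + 53 = 88)
(-4939 + z*21)/(4665 + 3997) = (-4939 + 88*21)/(4665 + 3997) = (-4939 + 1848)/8662 = -3091*1/8662 = -3091/8662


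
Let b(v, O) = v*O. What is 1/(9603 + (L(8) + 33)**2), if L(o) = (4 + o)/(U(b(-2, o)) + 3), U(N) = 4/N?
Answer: 121/1330884 ≈ 9.0917e-5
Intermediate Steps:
b(v, O) = O*v
L(o) = (4 + o)/(3 - 2/o) (L(o) = (4 + o)/(4/((o*(-2))) + 3) = (4 + o)/(4/((-2*o)) + 3) = (4 + o)/(4*(-1/(2*o)) + 3) = (4 + o)/(-2/o + 3) = (4 + o)/(3 - 2/o))
1/(9603 + (L(8) + 33)**2) = 1/(9603 + (8*(4 + 8)/(-2 + 3*8) + 33)**2) = 1/(9603 + (8*12/(-2 + 24) + 33)**2) = 1/(9603 + (8*12/22 + 33)**2) = 1/(9603 + (8*(1/22)*12 + 33)**2) = 1/(9603 + (48/11 + 33)**2) = 1/(9603 + (411/11)**2) = 1/(9603 + 168921/121) = 1/(1330884/121) = 121/1330884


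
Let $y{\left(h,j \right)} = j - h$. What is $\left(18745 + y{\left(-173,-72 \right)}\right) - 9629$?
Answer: $9217$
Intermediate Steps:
$\left(18745 + y{\left(-173,-72 \right)}\right) - 9629 = \left(18745 - -101\right) - 9629 = \left(18745 + \left(-72 + 173\right)\right) - 9629 = \left(18745 + 101\right) - 9629 = 18846 - 9629 = 9217$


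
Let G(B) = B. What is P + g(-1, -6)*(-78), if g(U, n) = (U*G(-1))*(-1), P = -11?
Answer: 67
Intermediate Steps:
g(U, n) = U (g(U, n) = (U*(-1))*(-1) = -U*(-1) = U)
P + g(-1, -6)*(-78) = -11 - 1*(-78) = -11 + 78 = 67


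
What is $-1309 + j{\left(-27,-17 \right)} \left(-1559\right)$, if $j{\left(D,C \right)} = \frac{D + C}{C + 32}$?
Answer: $\frac{48961}{15} \approx 3264.1$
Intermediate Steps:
$j{\left(D,C \right)} = \frac{C + D}{32 + C}$
$-1309 + j{\left(-27,-17 \right)} \left(-1559\right) = -1309 + \frac{-17 - 27}{32 - 17} \left(-1559\right) = -1309 + \frac{1}{15} \left(-44\right) \left(-1559\right) = -1309 - - \frac{68596}{15} = -1309 + \frac{68596}{15} = \frac{48961}{15}$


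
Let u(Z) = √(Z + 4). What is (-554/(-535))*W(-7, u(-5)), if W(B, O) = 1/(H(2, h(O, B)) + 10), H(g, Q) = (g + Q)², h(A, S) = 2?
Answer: 277/6955 ≈ 0.039827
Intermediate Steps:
H(g, Q) = (Q + g)²
u(Z) = √(4 + Z)
W(B, O) = 1/26 (W(B, O) = 1/((2 + 2)² + 10) = 1/(4² + 10) = 1/(16 + 10) = 1/26)
(-554/(-535))*W(-7, u(-5)) = -554/(-535)*(1/26) = -554*(-1/535)*(1/26) = (554/535)*(1/26) = 277/6955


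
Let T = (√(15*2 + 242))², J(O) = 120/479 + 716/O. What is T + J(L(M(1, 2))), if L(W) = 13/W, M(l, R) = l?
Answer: 2038268/6227 ≈ 327.33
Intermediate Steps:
J(O) = 120/479 + 716/O (J(O) = 120*(1/479) + 716/O = 120/479 + 716/O)
T = 272 (T = (√(30 + 242))² = (√272)² = (4*√17)² = 272)
T + J(L(M(1, 2))) = 272 + (120/479 + 716/((13/1))) = 272 + (120/479 + 716/((13*1))) = 272 + (120/479 + 716/13) = 272 + 344524/6227 = 2038268/6227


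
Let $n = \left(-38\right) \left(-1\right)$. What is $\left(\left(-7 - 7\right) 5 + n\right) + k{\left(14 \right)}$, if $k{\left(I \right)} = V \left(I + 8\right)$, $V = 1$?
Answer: $-10$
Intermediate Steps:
$k{\left(I \right)} = 8 + I$ ($k{\left(I \right)} = 1 \left(I + 8\right) = 1 \left(8 + I\right) = 8 + I$)
$n = 38$
$\left(\left(-7 - 7\right) 5 + n\right) + k{\left(14 \right)} = \left(\left(-7 - 7\right) 5 + 38\right) + \left(8 + 14\right) = \left(\left(-14\right) 5 + 38\right) + 22 = \left(-70 + 38\right) + 22 = -32 + 22 = -10$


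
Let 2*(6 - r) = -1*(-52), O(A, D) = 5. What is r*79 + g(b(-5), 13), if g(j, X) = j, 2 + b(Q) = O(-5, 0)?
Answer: -1577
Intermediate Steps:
b(Q) = 3 (b(Q) = -2 + 5 = 3)
r = -20 (r = 6 - (-1)*(-52)/2 = 6 - ½*52 = 6 - 26 = -20)
r*79 + g(b(-5), 13) = -20*79 + 3 = -1580 + 3 = -1577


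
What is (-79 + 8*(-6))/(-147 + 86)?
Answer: 127/61 ≈ 2.0820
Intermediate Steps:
(-79 + 8*(-6))/(-147 + 86) = (-79 - 48)/(-61) = -127*(-1/61) = 127/61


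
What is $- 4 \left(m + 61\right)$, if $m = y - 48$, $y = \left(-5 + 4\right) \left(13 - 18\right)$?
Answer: $-72$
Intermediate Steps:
$y = 5$ ($y = \left(-1\right) \left(-5\right) = 5$)
$m = -43$ ($m = 5 - 48 = -43$)
$- 4 \left(m + 61\right) = - 4 \left(-43 + 61\right) = \left(-4\right) 18 = -72$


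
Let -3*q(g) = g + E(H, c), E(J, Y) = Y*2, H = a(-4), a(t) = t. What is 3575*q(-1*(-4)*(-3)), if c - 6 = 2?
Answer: -14300/3 ≈ -4766.7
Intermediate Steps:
c = 8 (c = 6 + 2 = 8)
H = -4
E(J, Y) = 2*Y
q(g) = -16/3 - g/3 (q(g) = -(g + 2*8)/3 = -(g + 16)/3 = -(16 + g)/3 = -16/3 - g/3)
3575*q(-1*(-4)*(-3)) = 3575*(-16/3 - (-1*(-4))*(-3)/3) = 3575*(-16/3 - 4*(-3)/3) = 3575*(-16/3 - 1/3*(-12)) = 3575*(-16/3 + 4) = 3575*(-4/3) = -14300/3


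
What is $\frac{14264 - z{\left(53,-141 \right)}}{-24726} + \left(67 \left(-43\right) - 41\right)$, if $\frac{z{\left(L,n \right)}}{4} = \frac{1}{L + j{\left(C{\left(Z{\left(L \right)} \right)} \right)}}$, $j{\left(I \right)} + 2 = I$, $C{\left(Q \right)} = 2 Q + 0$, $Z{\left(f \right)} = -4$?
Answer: $- \frac{1553668172}{531609} \approx -2922.6$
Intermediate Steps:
$C{\left(Q \right)} = 2 Q$
$j{\left(I \right)} = -2 + I$
$z{\left(L,n \right)} = \frac{4}{-10 + L}$ ($z{\left(L,n \right)} = \frac{4}{L + \left(-2 + 2 \left(-4\right)\right)} = \frac{4}{L - 10} = \frac{4}{-10 + L}$)
$\frac{14264 - z{\left(53,-141 \right)}}{-24726} + \left(67 \left(-43\right) - 41\right) = \frac{14264 - \frac{4}{-10 + 53}}{-24726} + \left(67 \left(-43\right) - 41\right) = \left(14264 - \frac{4}{43}\right) \left(- \frac{1}{24726}\right) - 2922 = \frac{613348}{43} \left(- \frac{1}{24726}\right) - 2922 = - \frac{306674}{531609} - 2922 = - \frac{1553668172}{531609}$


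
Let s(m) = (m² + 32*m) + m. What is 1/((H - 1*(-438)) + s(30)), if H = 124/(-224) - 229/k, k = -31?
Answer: 1736/4053271 ≈ 0.00042830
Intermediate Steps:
H = 11863/1736 (H = 124/(-224) - 229/(-31) = 124*(-1/224) - 229*(-1/31) = -31/56 + 229/31 = 11863/1736 ≈ 6.8335)
s(m) = m² + 33*m
1/((H - 1*(-438)) + s(30)) = 1/((11863/1736 - 1*(-438)) + 30*(33 + 30)) = 1/((11863/1736 + 438) + 30*63) = 1/(772231/1736 + 1890) = 1/(4053271/1736) = 1736/4053271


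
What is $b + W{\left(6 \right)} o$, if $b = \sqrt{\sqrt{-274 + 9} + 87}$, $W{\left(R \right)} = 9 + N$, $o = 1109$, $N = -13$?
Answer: $-4436 + \sqrt{87 + i \sqrt{265}} \approx -4426.6 + 0.86887 i$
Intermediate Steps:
$W{\left(R \right)} = -4$ ($W{\left(R \right)} = 9 - 13 = -4$)
$b = \sqrt{87 + i \sqrt{265}}$ ($b = \sqrt{\sqrt{-265} + 87} = \sqrt{i \sqrt{265} + 87} = \sqrt{87 + i \sqrt{265}} \approx 9.3678 + 0.86887 i$)
$b + W{\left(6 \right)} o = \sqrt{87 + i \sqrt{265}} - 4436 = -4436 + \sqrt{87 + i \sqrt{265}}$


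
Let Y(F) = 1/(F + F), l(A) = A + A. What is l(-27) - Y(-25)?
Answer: -2699/50 ≈ -53.980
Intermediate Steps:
l(A) = 2*A
Y(F) = 1/(2*F)
l(-27) - Y(-25) = 2*(-27) - 1/(2*(-25)) = -54 - (-1)/(2*25) = -54 - 1*(-1/50) = -54 + 1/50 = -2699/50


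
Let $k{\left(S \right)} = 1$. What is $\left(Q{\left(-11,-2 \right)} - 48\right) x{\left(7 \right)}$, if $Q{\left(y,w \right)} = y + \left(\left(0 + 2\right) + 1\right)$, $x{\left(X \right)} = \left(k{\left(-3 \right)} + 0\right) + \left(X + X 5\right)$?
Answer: $-2408$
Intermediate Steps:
$x{\left(X \right)} = 1 + 6 X$ ($x{\left(X \right)} = \left(1 + 0\right) + \left(X + X 5\right) = 1 + \left(X + 5 X\right) = 1 + 6 X$)
$Q{\left(y,w \right)} = 3 + y$ ($Q{\left(y,w \right)} = y + \left(2 + 1\right) = y + 3 = 3 + y$)
$\left(Q{\left(-11,-2 \right)} - 48\right) x{\left(7 \right)} = \left(\left(3 - 11\right) - 48\right) \left(1 + 6 \cdot 7\right) = \left(-8 - 48\right) \left(1 + 42\right) = \left(-56\right) 43 = -2408$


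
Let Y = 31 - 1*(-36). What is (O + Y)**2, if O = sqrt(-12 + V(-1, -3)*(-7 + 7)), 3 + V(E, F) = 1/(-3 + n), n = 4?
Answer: 4477 + 268*I*sqrt(3) ≈ 4477.0 + 464.19*I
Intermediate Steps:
V(E, F) = -2 (V(E, F) = -3 + 1/(-3 + 4) = -3 + 1/1 = -3 + 1 = -2)
Y = 67 (Y = 31 + 36 = 67)
O = 2*I*sqrt(3) (O = sqrt(-12 - 2*(-7 + 7)) = sqrt(-12 - 2*0) = sqrt(-12 + 0) = sqrt(-12) = 2*I*sqrt(3) ≈ 3.4641*I)
(O + Y)**2 = (2*I*sqrt(3) + 67)**2 = (67 + 2*I*sqrt(3))**2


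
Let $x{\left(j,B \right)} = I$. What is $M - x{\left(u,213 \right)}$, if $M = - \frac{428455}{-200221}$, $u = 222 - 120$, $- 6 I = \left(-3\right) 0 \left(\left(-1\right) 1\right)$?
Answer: $\frac{428455}{200221} \approx 2.1399$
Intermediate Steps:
$I = 0$ ($I = - \frac{\left(-3\right) 0 \left(\left(-1\right) 1\right)}{6} = - \frac{0 \left(-1\right)}{6} = \left(- \frac{1}{6}\right) 0 = 0$)
$u = 102$ ($u = 222 - 120 = 102$)
$x{\left(j,B \right)} = 0$
$M = \frac{428455}{200221}$ ($M = \left(-428455\right) \left(- \frac{1}{200221}\right) = \frac{428455}{200221} \approx 2.1399$)
$M - x{\left(u,213 \right)} = \frac{428455}{200221} - 0 = \frac{428455}{200221} + 0 = \frac{428455}{200221}$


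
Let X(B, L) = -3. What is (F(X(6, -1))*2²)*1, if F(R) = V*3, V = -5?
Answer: -60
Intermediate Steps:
F(R) = -15 (F(R) = -5*3 = -15)
(F(X(6, -1))*2²)*1 = -15*2²*1 = -15*4*1 = -60*1 = -60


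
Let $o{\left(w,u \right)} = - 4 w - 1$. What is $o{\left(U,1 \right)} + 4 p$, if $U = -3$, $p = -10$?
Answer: $-29$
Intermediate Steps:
$o{\left(w,u \right)} = -1 - 4 w$
$o{\left(U,1 \right)} + 4 p = \left(-1 - -12\right) + 4 \left(-10\right) = \left(-1 + 12\right) - 40 = 11 - 40 = -29$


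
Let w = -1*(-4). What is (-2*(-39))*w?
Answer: 312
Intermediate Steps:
w = 4
(-2*(-39))*w = -2*(-39)*4 = 78*4 = 312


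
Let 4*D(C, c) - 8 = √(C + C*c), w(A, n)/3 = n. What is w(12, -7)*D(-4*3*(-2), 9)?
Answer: -42 - 21*√15 ≈ -123.33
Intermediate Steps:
w(A, n) = 3*n
D(C, c) = 2 + √(C + C*c)/4
w(12, -7)*D(-4*3*(-2), 9) = (3*(-7))*(2 + √((-4*3*(-2))*(1 + 9))/4) = -21*(2 + √(-12*(-2)*10)/4) = -21*(2 + √(24*10)/4) = -21*(2 + √240/4) = -21*(2 + (4*√15)/4) = -21*(2 + √15) = -42 - 21*√15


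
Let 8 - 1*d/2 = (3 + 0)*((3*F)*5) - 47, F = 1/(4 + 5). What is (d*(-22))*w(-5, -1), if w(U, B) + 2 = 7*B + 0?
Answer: 19800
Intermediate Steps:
w(U, B) = -2 + 7*B (w(U, B) = -2 + (7*B + 0) = -2 + 7*B)
F = ⅑ (F = 1/9 = ⅑ ≈ 0.11111)
d = 100 (d = 16 - 2*((3 + 0)*((3*(⅑))*5) - 47) = 16 - 2*(3*((⅓)*5) - 47) = 16 - 2*(3*(5/3) - 47) = 16 - 2*(5 - 47) = 16 - 2*(-42) = 16 + 84 = 100)
(d*(-22))*w(-5, -1) = (100*(-22))*(-2 + 7*(-1)) = -2200*(-2 - 7) = -2200*(-9) = 19800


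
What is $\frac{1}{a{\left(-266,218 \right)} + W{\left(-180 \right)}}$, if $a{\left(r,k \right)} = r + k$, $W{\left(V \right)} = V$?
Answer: $- \frac{1}{228} \approx -0.004386$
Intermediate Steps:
$a{\left(r,k \right)} = k + r$
$\frac{1}{a{\left(-266,218 \right)} + W{\left(-180 \right)}} = \frac{1}{\left(218 - 266\right) - 180} = \frac{1}{-48 - 180} = \frac{1}{-228} = - \frac{1}{228}$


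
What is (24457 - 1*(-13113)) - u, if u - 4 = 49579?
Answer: -12013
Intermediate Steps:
u = 49583 (u = 4 + 49579 = 49583)
(24457 - 1*(-13113)) - u = (24457 - 1*(-13113)) - 1*49583 = (24457 + 13113) - 49583 = 37570 - 49583 = -12013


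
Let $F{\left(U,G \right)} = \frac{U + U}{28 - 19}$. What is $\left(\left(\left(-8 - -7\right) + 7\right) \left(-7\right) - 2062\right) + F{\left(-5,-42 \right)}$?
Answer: $- \frac{18946}{9} \approx -2105.1$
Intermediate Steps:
$F{\left(U,G \right)} = \frac{2 U}{9}$
$\left(\left(\left(-8 - -7\right) + 7\right) \left(-7\right) - 2062\right) + F{\left(-5,-42 \right)} = \left(\left(\left(-8 - -7\right) + 7\right) \left(-7\right) - 2062\right) + \frac{2}{9} \left(-5\right) = \left(\left(\left(-8 + 7\right) + 7\right) \left(-7\right) - 2062\right) - \frac{10}{9} = \left(\left(-1 + 7\right) \left(-7\right) - 2062\right) - \frac{10}{9} = \left(6 \left(-7\right) - 2062\right) - \frac{10}{9} = \left(-42 - 2062\right) - \frac{10}{9} = -2104 - \frac{10}{9} = - \frac{18946}{9}$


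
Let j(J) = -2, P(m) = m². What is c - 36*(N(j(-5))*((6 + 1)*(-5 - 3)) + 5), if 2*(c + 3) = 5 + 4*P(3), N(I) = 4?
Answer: 15803/2 ≈ 7901.5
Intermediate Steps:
c = 35/2 (c = -3 + (5 + 4*3²)/2 = -3 + (5 + 4*9)/2 = -3 + (5 + 36)/2 = -3 + (½)*41 = -3 + 41/2 = 35/2 ≈ 17.500)
c - 36*(N(j(-5))*((6 + 1)*(-5 - 3)) + 5) = 35/2 - 36*(4*((6 + 1)*(-5 - 3)) + 5) = 35/2 - 36*(4*(7*(-8)) + 5) = 35/2 - 36*(4*(-56) + 5) = 35/2 - 36*(-224 + 5) = 35/2 - 36*(-219) = 35/2 + 7884 = 15803/2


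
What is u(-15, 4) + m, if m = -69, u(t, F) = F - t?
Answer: -50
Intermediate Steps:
u(-15, 4) + m = (4 - 1*(-15)) - 69 = (4 + 15) - 69 = 19 - 69 = -50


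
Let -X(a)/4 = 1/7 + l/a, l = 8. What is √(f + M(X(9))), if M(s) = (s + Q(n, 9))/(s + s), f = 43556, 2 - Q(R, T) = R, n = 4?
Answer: 11*√6083545/130 ≈ 208.70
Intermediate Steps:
Q(R, T) = 2 - R
X(a) = -4/7 - 32/a (X(a) = -4*(1/7 + 8/a) = -4*(1*(⅐) + 8/a) = -4*(⅐ + 8/a) = -4/7 - 32/a)
M(s) = (-2 + s)/(2*s) (M(s) = (s + (2 - 1*4))/(s + s) = (s + (2 - 4))/((2*s)) = (s - 2)*(1/(2*s)) = (-2 + s)*(1/(2*s)) = (-2 + s)/(2*s))
√(f + M(X(9))) = √(43556 + (-2 + (-4/7 - 32/9))/(2*(-4/7 - 32/9))) = √(43556 + (-2 - 260/63)/(2*(-260/63))) = √(43556 + (½)*(-63/260)*(-386/63)) = √(43556 + 193/260) = √(11324753/260) = 11*√6083545/130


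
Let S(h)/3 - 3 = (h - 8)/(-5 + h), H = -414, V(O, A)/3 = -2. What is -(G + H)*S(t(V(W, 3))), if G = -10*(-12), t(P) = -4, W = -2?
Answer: 3822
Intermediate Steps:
V(O, A) = -6 (V(O, A) = 3*(-2) = -6)
S(h) = 9 + 3*(-8 + h)/(-5 + h) (S(h) = 9 + 3*((h - 8)/(-5 + h)) = 9 + 3*((-8 + h)/(-5 + h)) = 9 + 3*(-8 + h)/(-5 + h))
G = 120
-(G + H)*S(t(V(W, 3))) = -(120 - 414)*3*(-23 + 4*(-4))/(-5 - 4) = -(-294)*3*(-23 - 16)/(-9) = -(-294)*3*(-⅑)*(-39) = -(-294)*13 = -1*(-3822) = 3822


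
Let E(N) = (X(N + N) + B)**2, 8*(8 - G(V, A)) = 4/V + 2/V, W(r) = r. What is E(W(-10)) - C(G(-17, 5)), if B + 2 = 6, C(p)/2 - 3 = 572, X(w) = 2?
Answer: -1114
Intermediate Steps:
G(V, A) = 8 - 3/(4*V) (G(V, A) = 8 - (4/V + 2/V)/8 = 8 - 3/(4*V))
C(p) = 1150 (C(p) = 6 + 2*572 = 6 + 1144 = 1150)
B = 4 (B = -2 + 6 = 4)
E(N) = 36 (E(N) = (2 + 4)**2 = 6**2 = 36)
E(W(-10)) - C(G(-17, 5)) = 36 - 1*1150 = 36 - 1150 = -1114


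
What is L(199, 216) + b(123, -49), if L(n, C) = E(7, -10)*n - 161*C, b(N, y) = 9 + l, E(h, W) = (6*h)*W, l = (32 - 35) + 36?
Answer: -118314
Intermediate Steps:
l = 33 (l = -3 + 36 = 33)
E(h, W) = 6*W*h
b(N, y) = 42 (b(N, y) = 9 + 33 = 42)
L(n, C) = -420*n - 161*C (L(n, C) = (6*(-10)*7)*n - 161*C = -420*n - 161*C)
L(199, 216) + b(123, -49) = (-420*199 - 161*216) + 42 = (-83580 - 34776) + 42 = -118356 + 42 = -118314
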